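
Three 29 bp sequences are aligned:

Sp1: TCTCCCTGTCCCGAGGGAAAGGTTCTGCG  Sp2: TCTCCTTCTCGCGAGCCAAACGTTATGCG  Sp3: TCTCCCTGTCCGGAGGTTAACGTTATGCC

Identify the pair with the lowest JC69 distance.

Sp1 and Sp3

Sp1–Sp2: 7/29 differ, p = 0.241, d = 0.291.
Sp1–Sp3: 6/29 differ, p = 0.207, d = 0.242.
Sp2–Sp3: 8/29 differ, p = 0.276, d = 0.344.
The smallest distance is between Sp1 and Sp3.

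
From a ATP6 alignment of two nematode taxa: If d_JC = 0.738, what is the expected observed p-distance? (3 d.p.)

p = (3/4)(1 − e^(−4d/3)) = 0.75 × (1 − e^(-0.984)) = 0.75 × (1 − 0.373813) = 0.469640.

0.470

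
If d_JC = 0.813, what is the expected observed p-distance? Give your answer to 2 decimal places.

p = (3/4)(1 − e^(−4d/3)) = 0.75 × (1 − e^(-1.084)) = 0.75 × (1 − 0.338240) = 0.496320.

0.50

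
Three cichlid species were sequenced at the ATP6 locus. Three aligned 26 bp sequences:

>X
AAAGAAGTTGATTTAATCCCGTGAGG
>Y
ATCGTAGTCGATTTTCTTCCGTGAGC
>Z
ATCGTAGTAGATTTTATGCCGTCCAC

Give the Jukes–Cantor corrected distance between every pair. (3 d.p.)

X–Y: 8/26 sites differ → p ≈ 0.307692, d = −0.75 ln(1 − 0.410256) = 0.396050 ≈ 0.396.
X–Z: 10/26 sites differ → p ≈ 0.384615, d = −0.75 ln(1 − 0.51282) = 0.539341 ≈ 0.539.
Y–Z: 6/26 sites differ → p ≈ 0.230769, d = −0.75 ln(1 − 0.307692) = 0.275793 ≈ 0.276.

d(X,Y) = 0.396, d(X,Z) = 0.539, d(Y,Z) = 0.276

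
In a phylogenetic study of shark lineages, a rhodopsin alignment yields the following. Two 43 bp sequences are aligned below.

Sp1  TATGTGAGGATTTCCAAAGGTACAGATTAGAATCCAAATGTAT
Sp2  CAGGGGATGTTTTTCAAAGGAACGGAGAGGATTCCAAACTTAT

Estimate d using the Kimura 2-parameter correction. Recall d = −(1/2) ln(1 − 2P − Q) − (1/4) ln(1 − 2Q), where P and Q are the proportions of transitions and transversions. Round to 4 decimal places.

Of 43 sites, 5 differences are transitions and 9 are transversions, so P = 5/43 ≈ 0.116279 and Q = 9/43 ≈ 0.209302.
Under the Kimura two-parameter model, d = −½ ln(1 − 2P − Q) − ¼ ln(1 − 2Q).
1 − 2P − Q = 0.55814, giving −½ ln(0.55814) = 0.291573.
1 − 2Q = 0.581396, giving −¼ ln(0.581396) = 0.135581.
d = 0.291573 + 0.135581 = 0.427154.

0.4272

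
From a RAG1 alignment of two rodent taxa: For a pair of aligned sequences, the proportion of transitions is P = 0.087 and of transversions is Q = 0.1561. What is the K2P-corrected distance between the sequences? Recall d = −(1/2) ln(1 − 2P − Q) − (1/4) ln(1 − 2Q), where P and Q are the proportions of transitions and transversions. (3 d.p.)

Under the Kimura two-parameter model, d = −½ ln(1 − 2P − Q) − ¼ ln(1 − 2Q).
1 − 2P − Q = 0.6699, giving −½ ln(0.6699) = 0.200313.
1 − 2Q = 0.6878, giving −¼ ln(0.6878) = 0.093564.
d = 0.200313 + 0.093564 = 0.293877.

0.294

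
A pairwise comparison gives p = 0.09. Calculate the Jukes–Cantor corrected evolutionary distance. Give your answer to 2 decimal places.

d = −(3/4) ln(1 − 4p/3) = −0.75 ln(1 − 0.12) = −0.75 ln(0.88)
  = −0.75 × (-0.127833) = 0.095875 substitutions/site.

0.10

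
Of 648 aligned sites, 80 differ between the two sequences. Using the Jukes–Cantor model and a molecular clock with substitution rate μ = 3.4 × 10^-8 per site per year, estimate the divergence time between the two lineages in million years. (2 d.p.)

1.98

p = 80/648 ≈ 0.123457.
d = −(3/4) ln(1 − 4p/3) = −0.75 ln(1 − 0.164609) = −0.75 ln(0.835391)
  = −0.75 × (-0.179855) = 0.134891 substitutions/site.
Under a molecular clock d = 2μt, so t = d/(2μ) = 0.134891 / (2 × 3.4 × 10^-8) = 1.98 million years.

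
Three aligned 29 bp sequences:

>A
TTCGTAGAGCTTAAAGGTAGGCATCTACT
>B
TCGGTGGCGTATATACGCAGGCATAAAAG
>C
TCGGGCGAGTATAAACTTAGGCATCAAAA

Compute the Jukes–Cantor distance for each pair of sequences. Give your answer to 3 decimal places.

d(A,B) = 0.683, d(A,C) = 0.529, d(B,C) = 0.344

A–B: 13/29 sites differ → p ≈ 0.448276, d = −0.75 ln(1 − 0.597701) = 0.682920 ≈ 0.683.
A–C: 11/29 sites differ → p ≈ 0.37931, d = −0.75 ln(1 − 0.505747) = 0.528531 ≈ 0.529.
B–C: 8/29 sites differ → p ≈ 0.275862, d = −0.75 ln(1 − 0.367816) = 0.343931 ≈ 0.344.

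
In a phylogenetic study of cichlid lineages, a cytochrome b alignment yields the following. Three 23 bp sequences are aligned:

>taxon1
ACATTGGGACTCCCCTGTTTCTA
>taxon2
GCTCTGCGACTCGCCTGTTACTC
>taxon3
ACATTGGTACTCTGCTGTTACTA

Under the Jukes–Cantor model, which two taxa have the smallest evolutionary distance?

taxon1 and taxon3

taxon1–taxon2: 7/23 differ, p = 0.304, d = 0.390.
taxon1–taxon3: 4/23 differ, p = 0.174, d = 0.198.
taxon2–taxon3: 8/23 differ, p = 0.348, d = 0.467.
The smallest distance is between taxon1 and taxon3.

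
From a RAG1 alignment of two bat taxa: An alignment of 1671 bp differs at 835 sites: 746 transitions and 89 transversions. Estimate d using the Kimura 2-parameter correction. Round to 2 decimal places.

P = 746/1671 ≈ 0.446439 and Q = 89/1671 ≈ 0.053262.
Under the Kimura two-parameter model, d = −½ ln(1 − 2P − Q) − ¼ ln(1 − 2Q).
1 − 2P − Q = 0.05386, giving −½ ln(0.05386) = 1.460684.
1 − 2Q = 0.893476, giving −¼ ln(0.893476) = 0.028159.
d = 1.460684 + 0.028159 = 1.488843.

1.49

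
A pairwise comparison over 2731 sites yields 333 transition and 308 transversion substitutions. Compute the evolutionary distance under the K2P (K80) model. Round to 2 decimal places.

0.28

P = 333/2731 ≈ 0.121933 and Q = 308/2731 ≈ 0.112779.
Under the Kimura two-parameter model, d = −½ ln(1 − 2P − Q) − ¼ ln(1 − 2Q).
1 − 2P − Q = 0.643355, giving −½ ln(0.643355) = 0.220529.
1 − 2Q = 0.774442, giving −¼ ln(0.774442) = 0.063903.
d = 0.220529 + 0.063903 = 0.284432.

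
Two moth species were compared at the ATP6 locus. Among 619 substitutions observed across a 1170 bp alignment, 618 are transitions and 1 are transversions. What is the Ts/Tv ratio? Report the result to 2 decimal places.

618.00

R = 618/1 = 618.00.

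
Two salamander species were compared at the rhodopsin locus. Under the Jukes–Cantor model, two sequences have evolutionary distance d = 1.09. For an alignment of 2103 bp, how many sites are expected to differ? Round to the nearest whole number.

Invert JC69: p = (3/4)(1 − e^(−4d/3)) = 0.75 × (1 − e^(-1.453333)) = 0.75 × (1 − 0.233790) = 0.574658.
Expected differing sites = pL ≈ 0.574658 × 2103 = 1208.505774 ≈ 1209.

1209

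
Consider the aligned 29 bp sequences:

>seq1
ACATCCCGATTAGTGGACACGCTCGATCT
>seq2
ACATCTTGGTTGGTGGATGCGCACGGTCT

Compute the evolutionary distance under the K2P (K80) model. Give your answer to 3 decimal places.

0.382

Of 29 sites, 7 differences are transitions and 1 are transversions, so P = 7/29 ≈ 0.241379 and Q = 1/29 ≈ 0.034483.
Under the Kimura two-parameter model, d = −½ ln(1 − 2P − Q) − ¼ ln(1 − 2Q).
1 − 2P − Q = 0.482759, giving −½ ln(0.482759) = 0.364119.
1 − 2Q = 0.931034, giving −¼ ln(0.931034) = 0.017865.
d = 0.364119 + 0.017865 = 0.381984.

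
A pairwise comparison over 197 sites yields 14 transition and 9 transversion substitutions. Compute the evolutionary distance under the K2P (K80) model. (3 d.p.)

0.128

P = 14/197 ≈ 0.071066 and Q = 9/197 ≈ 0.045685.
Under the Kimura two-parameter model, d = −½ ln(1 − 2P − Q) − ¼ ln(1 − 2Q).
1 − 2P − Q = 0.812183, giving −½ ln(0.812183) = 0.104015.
1 − 2Q = 0.90863, giving −¼ ln(0.90863) = 0.023954.
d = 0.104015 + 0.023954 = 0.127969.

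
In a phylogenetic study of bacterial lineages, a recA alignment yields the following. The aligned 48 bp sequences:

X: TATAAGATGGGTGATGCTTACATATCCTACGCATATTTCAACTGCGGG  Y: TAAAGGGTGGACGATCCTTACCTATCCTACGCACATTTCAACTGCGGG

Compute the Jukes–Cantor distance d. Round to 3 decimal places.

The sequences differ at 8 of 48 sites (3, 5, 7, 11, 12, 16, 22, 34), so p = 8/48 ≈ 0.166667.
d = −(3/4) ln(1 − 4p/3) = −0.75 ln(1 − 0.222223) = −0.75 ln(0.777777)
  = −0.75 × (-0.251315) = 0.188486 substitutions/site.

0.188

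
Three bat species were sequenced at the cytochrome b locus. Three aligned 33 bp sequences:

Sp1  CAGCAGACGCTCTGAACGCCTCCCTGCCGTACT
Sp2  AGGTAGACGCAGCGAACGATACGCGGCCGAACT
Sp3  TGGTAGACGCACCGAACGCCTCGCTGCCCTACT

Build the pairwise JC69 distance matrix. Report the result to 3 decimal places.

d(Sp1,Sp2) = 0.497, d(Sp1,Sp3) = 0.249, d(Sp2,Sp3) = 0.293

Sp1–Sp2: 12/33 sites differ → p ≈ 0.363636, d = −0.75 ln(1 − 0.484848) = 0.497470 ≈ 0.497.
Sp1–Sp3: 7/33 sites differ → p ≈ 0.212121, d = −0.75 ln(1 − 0.282828) = 0.249330 ≈ 0.249.
Sp2–Sp3: 8/33 sites differ → p ≈ 0.242424, d = −0.75 ln(1 − 0.323232) = 0.292820 ≈ 0.293.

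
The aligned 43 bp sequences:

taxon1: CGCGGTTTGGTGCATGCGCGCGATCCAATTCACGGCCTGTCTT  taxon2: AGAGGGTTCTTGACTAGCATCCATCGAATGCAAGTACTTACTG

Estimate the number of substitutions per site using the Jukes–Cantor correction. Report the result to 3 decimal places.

0.790

The sequences differ at 21 of 43 sites, so p = 21/43 ≈ 0.488372.
d = −(3/4) ln(1 − 4p/3) = −0.75 ln(1 − 0.651163) = −0.75 ln(0.348837)
  = −0.75 × (-1.053151) = 0.789863 substitutions/site.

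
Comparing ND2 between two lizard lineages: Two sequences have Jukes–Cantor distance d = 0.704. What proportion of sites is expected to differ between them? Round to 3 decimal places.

p = (3/4)(1 − e^(−4d/3)) = 0.75 × (1 − e^(-0.938667)) = 0.75 × (1 − 0.391149) = 0.456638.

0.457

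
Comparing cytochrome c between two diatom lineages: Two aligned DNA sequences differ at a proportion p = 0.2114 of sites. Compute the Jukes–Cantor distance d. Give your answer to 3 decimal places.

0.248

d = −(3/4) ln(1 − 4p/3) = −0.75 ln(1 − 0.281867) = −0.75 ln(0.718133)
  = −0.75 × (-0.331100) = 0.248325 substitutions/site.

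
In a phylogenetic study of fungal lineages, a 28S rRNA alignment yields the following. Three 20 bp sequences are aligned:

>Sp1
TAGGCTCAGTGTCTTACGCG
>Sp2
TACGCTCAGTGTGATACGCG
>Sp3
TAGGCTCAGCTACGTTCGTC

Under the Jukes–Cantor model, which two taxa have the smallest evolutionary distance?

Sp1 and Sp2

Sp1–Sp2: 3/20 differ, p = 0.150, d = 0.167.
Sp1–Sp3: 7/20 differ, p = 0.350, d = 0.471.
Sp2–Sp3: 9/20 differ, p = 0.450, d = 0.687.
The smallest distance is between Sp1 and Sp2.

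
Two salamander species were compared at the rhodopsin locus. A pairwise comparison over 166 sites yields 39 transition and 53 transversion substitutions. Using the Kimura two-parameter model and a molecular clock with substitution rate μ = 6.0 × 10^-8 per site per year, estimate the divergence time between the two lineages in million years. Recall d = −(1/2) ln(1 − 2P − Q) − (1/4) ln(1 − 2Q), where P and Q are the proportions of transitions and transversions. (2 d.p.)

P = 39/166 ≈ 0.23494 and Q = 53/166 ≈ 0.319277.
Under the Kimura two-parameter model, d = −½ ln(1 − 2P − Q) − ¼ ln(1 − 2Q).
1 − 2P − Q = 0.210843, giving −½ ln(0.210843) = 0.778321.
1 − 2Q = 0.361446, giving −¼ ln(0.361446) = 0.254411.
d = 0.778321 + 0.254411 = 1.032732.
Under a molecular clock d = 2μt, so t = d/(2μ) = 1.032732 / (2 × 6.0 × 10^-8) = 8.61 million years.

8.61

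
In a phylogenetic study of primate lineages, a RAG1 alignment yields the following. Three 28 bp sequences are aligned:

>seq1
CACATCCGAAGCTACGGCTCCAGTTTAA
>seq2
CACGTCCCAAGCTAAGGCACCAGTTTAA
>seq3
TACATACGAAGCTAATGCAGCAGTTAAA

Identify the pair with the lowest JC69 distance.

seq1 and seq2

seq1–seq2: 4/28 differ, p = 0.143, d = 0.158.
seq1–seq3: 7/28 differ, p = 0.250, d = 0.304.
seq2–seq3: 7/28 differ, p = 0.250, d = 0.304.
The smallest distance is between seq1 and seq2.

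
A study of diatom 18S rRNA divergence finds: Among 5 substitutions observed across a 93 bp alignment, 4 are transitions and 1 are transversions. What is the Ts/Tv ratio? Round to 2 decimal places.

4.00

R = 4/1 = 4.00.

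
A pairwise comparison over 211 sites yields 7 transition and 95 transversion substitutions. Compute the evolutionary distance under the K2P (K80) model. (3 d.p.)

P = 7/211 ≈ 0.033175 and Q = 95/211 ≈ 0.450237.
Under the Kimura two-parameter model, d = −½ ln(1 − 2P − Q) − ¼ ln(1 − 2Q).
1 − 2P − Q = 0.483413, giving −½ ln(0.483413) = 0.363442.
1 − 2Q = 0.099526, giving −¼ ln(0.099526) = 0.576834.
d = 0.363442 + 0.576834 = 0.940276.

0.940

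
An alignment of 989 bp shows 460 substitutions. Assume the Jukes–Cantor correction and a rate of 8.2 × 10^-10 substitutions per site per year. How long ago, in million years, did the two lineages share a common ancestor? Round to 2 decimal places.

442.68

p = 460/989 ≈ 0.465116.
d = −(3/4) ln(1 − 4p/3) = −0.75 ln(1 − 0.620155) = −0.75 ln(0.379845)
  = −0.75 × (-0.967992) = 0.725994 substitutions/site.
Under a molecular clock d = 2μt, so t = d/(2μ) = 0.725994 / (2 × 8.2 × 10^-10) = 442.68 million years.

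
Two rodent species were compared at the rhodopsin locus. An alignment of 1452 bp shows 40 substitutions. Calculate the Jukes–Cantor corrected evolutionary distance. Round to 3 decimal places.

0.028

p = 40/1452 ≈ 0.027548.
d = −(3/4) ln(1 − 4p/3) = −0.75 ln(1 − 0.036731) = −0.75 ln(0.963269)
  = −0.75 × (-0.037423) = 0.028067 substitutions/site.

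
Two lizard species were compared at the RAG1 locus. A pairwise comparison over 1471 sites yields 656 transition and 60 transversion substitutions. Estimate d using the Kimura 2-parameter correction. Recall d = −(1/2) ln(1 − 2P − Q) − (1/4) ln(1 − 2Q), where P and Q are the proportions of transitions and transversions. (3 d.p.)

1.371

P = 656/1471 ≈ 0.445955 and Q = 60/1471 ≈ 0.040789.
Under the Kimura two-parameter model, d = −½ ln(1 − 2P − Q) − ¼ ln(1 − 2Q).
1 − 2P − Q = 0.067301, giving −½ ln(0.067301) = 1.349290.
1 − 2Q = 0.918422, giving −¼ ln(0.918422) = 0.021275.
d = 1.349290 + 0.021275 = 1.370565.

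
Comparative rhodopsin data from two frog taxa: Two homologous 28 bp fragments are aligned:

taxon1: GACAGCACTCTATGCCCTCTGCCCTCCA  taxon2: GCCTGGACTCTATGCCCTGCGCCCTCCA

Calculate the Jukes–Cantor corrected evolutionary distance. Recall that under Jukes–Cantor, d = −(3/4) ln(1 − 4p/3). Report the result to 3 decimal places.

The sequences differ at 5 of 28 sites (2, 4, 6, 19, 20), so p = 5/28 ≈ 0.178571.
d = −(3/4) ln(1 − 4p/3) = −0.75 ln(1 − 0.238095) = −0.75 ln(0.761905)
  = −0.75 × (-0.271933) = 0.203950 substitutions/site.

0.204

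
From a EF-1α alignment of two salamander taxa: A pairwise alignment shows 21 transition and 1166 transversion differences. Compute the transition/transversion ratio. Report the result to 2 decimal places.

0.02

R = 21/1166 = 0.018010… ≈ 0.02 (to 2 d.p.).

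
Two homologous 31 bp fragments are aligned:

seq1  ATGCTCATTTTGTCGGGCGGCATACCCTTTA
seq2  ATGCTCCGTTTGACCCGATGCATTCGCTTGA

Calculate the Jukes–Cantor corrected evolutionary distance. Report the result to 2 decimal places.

The sequences differ at 10 of 31 sites (7, 8, 13, 15, 16, 18, 19, 24, 26, 30), so p = 10/31 ≈ 0.322581.
d = −(3/4) ln(1 − 4p/3) = −0.75 ln(1 − 0.430108) = −0.75 ln(0.569892)
  = −0.75 × (-0.562308) = 0.421731 substitutions/site.

0.42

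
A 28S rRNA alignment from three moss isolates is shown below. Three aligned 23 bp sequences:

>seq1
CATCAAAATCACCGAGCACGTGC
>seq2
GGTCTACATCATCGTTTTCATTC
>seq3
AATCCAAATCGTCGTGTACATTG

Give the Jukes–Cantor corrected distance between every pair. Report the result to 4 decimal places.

d(seq1,seq2) = 0.7614, d(seq1,seq3) = 0.5532, d(seq2,seq3) = 0.4674

seq1–seq2: 11/23 sites differ → p ≈ 0.478261, d = −0.75 ln(1 − 0.637681) = 0.761423 ≈ 0.7614.
seq1–seq3: 9/23 sites differ → p ≈ 0.391304, d = −0.75 ln(1 − 0.521739) = 0.553199 ≈ 0.5532.
seq2–seq3: 8/23 sites differ → p ≈ 0.347826, d = −0.75 ln(1 − 0.463768) = 0.467391 ≈ 0.4674.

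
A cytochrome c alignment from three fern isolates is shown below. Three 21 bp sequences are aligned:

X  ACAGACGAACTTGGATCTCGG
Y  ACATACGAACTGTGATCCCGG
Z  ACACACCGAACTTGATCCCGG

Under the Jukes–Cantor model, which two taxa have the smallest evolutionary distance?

X–Y: 4/21 differ, p = 0.190, d = 0.220.
X–Z: 7/21 differ, p = 0.333, d = 0.441.
Y–Z: 6/21 differ, p = 0.286, d = 0.360.
The smallest distance is between X and Y.

X and Y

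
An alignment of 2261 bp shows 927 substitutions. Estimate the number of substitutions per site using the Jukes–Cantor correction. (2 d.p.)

0.59

p = 927/2261 ≈ 0.409996.
d = −(3/4) ln(1 − 4p/3) = −0.75 ln(1 − 0.546661) = −0.75 ln(0.453339)
  = −0.75 × (-0.791115) = 0.593336 substitutions/site.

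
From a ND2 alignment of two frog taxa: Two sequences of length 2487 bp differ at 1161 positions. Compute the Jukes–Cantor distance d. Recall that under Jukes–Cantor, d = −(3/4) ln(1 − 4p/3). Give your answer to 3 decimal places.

p = 1161/2487 ≈ 0.466828.
d = −(3/4) ln(1 − 4p/3) = −0.75 ln(1 − 0.622437) = −0.75 ln(0.377563)
  = −0.75 × (-0.974018) = 0.730514 substitutions/site.

0.731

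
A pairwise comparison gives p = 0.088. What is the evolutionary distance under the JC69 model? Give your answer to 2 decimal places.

0.09

d = −(3/4) ln(1 − 4p/3) = −0.75 ln(1 − 0.117333) = −0.75 ln(0.882667)
  = −0.75 × (-0.124807) = 0.093605 substitutions/site.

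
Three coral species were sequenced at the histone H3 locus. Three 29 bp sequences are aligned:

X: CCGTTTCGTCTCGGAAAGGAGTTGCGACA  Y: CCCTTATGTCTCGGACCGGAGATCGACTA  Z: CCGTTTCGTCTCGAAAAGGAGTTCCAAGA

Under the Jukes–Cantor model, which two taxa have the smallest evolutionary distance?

X and Z

X–Y: 11/29 differ, p = 0.379, d = 0.529.
X–Z: 4/29 differ, p = 0.138, d = 0.152.
Y–Z: 10/29 differ, p = 0.345, d = 0.462.
The smallest distance is between X and Z.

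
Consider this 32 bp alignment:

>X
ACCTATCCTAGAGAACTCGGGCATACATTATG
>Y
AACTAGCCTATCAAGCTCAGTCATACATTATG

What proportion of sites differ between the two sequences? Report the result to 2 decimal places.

The sequences differ at 8 of 32 positions (sites 2, 6, 11, 12, 13, 15, 19, 21).
p = 8/32 = 0.25.

0.25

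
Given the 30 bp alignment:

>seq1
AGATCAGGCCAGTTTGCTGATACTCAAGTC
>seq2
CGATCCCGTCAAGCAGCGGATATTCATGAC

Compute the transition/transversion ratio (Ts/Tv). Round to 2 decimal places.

Transitions are A↔G and C↔T; transversions are all other mismatches.
Transitions: 4. Transversions: 8.
R = 4/8 = 0.50.

0.50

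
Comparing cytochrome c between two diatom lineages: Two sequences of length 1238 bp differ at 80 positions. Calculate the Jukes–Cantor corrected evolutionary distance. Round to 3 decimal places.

0.068

p = 80/1238 ≈ 0.06462.
d = −(3/4) ln(1 − 4p/3) = −0.75 ln(1 − 0.08616) = −0.75 ln(0.91384)
  = −0.75 × (-0.090100) = 0.067575 substitutions/site.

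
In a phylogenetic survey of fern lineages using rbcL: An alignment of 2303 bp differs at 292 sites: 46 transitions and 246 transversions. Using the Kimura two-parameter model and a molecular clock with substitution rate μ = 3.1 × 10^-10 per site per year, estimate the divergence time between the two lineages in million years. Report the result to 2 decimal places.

P = 46/2303 ≈ 0.019974 and Q = 246/2303 ≈ 0.106817.
Under the Kimura two-parameter model, d = −½ ln(1 − 2P − Q) − ¼ ln(1 − 2Q).
1 − 2P − Q = 0.853235, giving −½ ln(0.853235) = 0.079360.
1 − 2Q = 0.786366, giving −¼ ln(0.786366) = 0.060083.
d = 0.079360 + 0.060083 = 0.139443.
Under a molecular clock d = 2μt, so t = d/(2μ) = 0.139443 / (2 × 3.1 × 10^-10) = 224.91 million years.

224.91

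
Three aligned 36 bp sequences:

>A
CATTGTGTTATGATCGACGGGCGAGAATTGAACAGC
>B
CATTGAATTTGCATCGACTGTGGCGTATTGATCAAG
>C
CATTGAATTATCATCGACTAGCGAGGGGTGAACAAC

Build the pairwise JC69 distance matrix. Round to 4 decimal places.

A–B: 13/36 sites differ → p ≈ 0.361111, d = −0.75 ln(1 − 0.481481) = 0.492584 ≈ 0.4926.
A–C: 9/36 sites differ → p = 0.25, d = −0.75 ln(1 − 0.333333) = 0.304098 ≈ 0.3041.
B–C: 11/36 sites differ → p ≈ 0.305556, d = −0.75 ln(1 − 0.407408) = 0.392437 ≈ 0.3924.

d(A,B) = 0.4926, d(A,C) = 0.3041, d(B,C) = 0.3924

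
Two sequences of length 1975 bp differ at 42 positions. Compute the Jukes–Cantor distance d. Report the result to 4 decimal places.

p = 42/1975 ≈ 0.021266.
d = −(3/4) ln(1 − 4p/3) = −0.75 ln(1 − 0.028355) = −0.75 ln(0.971645)
  = −0.75 × (-0.028765) = 0.021574 substitutions/site.

0.0216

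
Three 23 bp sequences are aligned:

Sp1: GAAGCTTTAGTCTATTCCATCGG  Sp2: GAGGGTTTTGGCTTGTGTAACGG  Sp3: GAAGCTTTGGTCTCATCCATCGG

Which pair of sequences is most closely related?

Sp1 and Sp3

Sp1–Sp2: 9/23 differ, p = 0.391, d = 0.553.
Sp1–Sp3: 3/23 differ, p = 0.130, d = 0.143.
Sp2–Sp3: 9/23 differ, p = 0.391, d = 0.553.
The smallest distance is between Sp1 and Sp3.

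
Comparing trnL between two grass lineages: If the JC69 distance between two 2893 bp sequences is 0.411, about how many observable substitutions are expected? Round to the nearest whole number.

Invert JC69: p = (3/4)(1 − e^(−4d/3)) = 0.75 × (1 − e^(-0.548)) = 0.75 × (1 − 0.578105) = 0.316421.
Expected differing sites = pL ≈ 0.316421 × 2893 = 915.405953 ≈ 915.

915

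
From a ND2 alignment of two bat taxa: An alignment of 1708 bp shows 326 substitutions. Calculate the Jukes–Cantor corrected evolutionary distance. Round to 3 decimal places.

p = 326/1708 ≈ 0.190867.
d = −(3/4) ln(1 − 4p/3) = −0.75 ln(1 − 0.254489) = −0.75 ln(0.745511)
  = −0.75 × (-0.293685) = 0.220264 substitutions/site.

0.220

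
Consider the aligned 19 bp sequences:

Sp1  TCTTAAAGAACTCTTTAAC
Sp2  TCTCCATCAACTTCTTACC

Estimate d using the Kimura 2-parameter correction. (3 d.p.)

Of 19 sites, 3 differences are transitions and 4 are transversions, so P = 3/19 ≈ 0.157895 and Q = 4/19 ≈ 0.210526.
Under the Kimura two-parameter model, d = −½ ln(1 − 2P − Q) − ¼ ln(1 − 2Q).
1 − 2P − Q = 0.473684, giving −½ ln(0.473684) = 0.373607.
1 − 2Q = 0.578948, giving −¼ ln(0.578948) = 0.136636.
d = 0.373607 + 0.136636 = 0.510243.

0.510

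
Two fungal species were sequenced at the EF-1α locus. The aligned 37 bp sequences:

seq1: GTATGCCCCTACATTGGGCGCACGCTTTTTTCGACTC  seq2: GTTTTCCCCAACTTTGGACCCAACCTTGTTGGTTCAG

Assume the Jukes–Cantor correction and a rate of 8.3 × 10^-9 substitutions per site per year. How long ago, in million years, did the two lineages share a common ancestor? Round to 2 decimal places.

35.14

The sequences differ at 15 of 37 sites, so p = 15/37 ≈ 0.405405.
d = −(3/4) ln(1 − 4p/3) = −0.75 ln(1 − 0.54054) = −0.75 ln(0.45946)
  = −0.75 × (-0.777703) = 0.583277 substitutions/site.
Under a molecular clock d = 2μt, so t = d/(2μ) = 0.583277 / (2 × 8.3 × 10^-9) = 35.14 million years.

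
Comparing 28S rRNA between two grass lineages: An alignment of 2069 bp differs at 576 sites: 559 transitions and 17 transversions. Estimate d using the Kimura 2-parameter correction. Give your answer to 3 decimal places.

0.402

P = 559/2069 ≈ 0.270179 and Q = 17/2069 ≈ 0.008217.
Under the Kimura two-parameter model, d = −½ ln(1 − 2P − Q) − ¼ ln(1 − 2Q).
1 − 2P − Q = 0.451425, giving −½ ln(0.451425) = 0.397673.
1 − 2Q = 0.983566, giving −¼ ln(0.983566) = 0.004143.
d = 0.397673 + 0.004143 = 0.401816.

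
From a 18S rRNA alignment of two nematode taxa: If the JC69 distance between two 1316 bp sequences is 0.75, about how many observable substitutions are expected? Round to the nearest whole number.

624

Invert JC69: p = (3/4)(1 − e^(−4d/3)) = 0.75 × (1 − e^(-1)) = 0.75 × (1 − 0.367879) = 0.474091.
Expected differing sites = pL ≈ 0.474091 × 1316 = 623.903756 ≈ 624.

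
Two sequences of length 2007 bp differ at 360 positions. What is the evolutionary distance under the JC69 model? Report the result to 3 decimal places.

0.205

p = 360/2007 ≈ 0.179372.
d = −(3/4) ln(1 − 4p/3) = −0.75 ln(1 − 0.239163) = −0.75 ln(0.760837)
  = −0.75 × (-0.273336) = 0.205002 substitutions/site.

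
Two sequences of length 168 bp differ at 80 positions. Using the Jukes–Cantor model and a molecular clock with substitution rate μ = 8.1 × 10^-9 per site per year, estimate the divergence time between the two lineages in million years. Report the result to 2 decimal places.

46.65

p = 80/168 ≈ 0.47619.
d = −(3/4) ln(1 − 4p/3) = −0.75 ln(1 − 0.63492) = −0.75 ln(0.36508)
  = −0.75 × (-1.007639) = 0.755729 substitutions/site.
Under a molecular clock d = 2μt, so t = d/(2μ) = 0.755729 / (2 × 8.1 × 10^-9) = 46.65 million years.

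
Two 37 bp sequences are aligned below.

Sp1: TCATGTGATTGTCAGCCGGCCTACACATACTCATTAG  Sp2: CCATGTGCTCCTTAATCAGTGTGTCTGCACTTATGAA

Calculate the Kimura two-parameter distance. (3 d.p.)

1.191

Of 37 sites, 14 differences are transitions and 5 are transversions, so P = 14/37 ≈ 0.378378 and Q = 5/37 ≈ 0.135135.
Under the Kimura two-parameter model, d = −½ ln(1 − 2P − Q) − ¼ ln(1 − 2Q).
1 − 2P − Q = 0.108109, giving −½ ln(0.108109) = 1.112308.
1 − 2Q = 0.72973, giving −¼ ln(0.72973) = 0.078770.
d = 1.112308 + 0.078770 = 1.191078.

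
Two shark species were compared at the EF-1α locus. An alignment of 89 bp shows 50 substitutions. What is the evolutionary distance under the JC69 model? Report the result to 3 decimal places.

1.037

p = 50/89 ≈ 0.561798.
d = −(3/4) ln(1 − 4p/3) = −0.75 ln(1 − 0.749064) = −0.75 ln(0.250936)
  = −0.75 × (-1.382557) = 1.036918 substitutions/site.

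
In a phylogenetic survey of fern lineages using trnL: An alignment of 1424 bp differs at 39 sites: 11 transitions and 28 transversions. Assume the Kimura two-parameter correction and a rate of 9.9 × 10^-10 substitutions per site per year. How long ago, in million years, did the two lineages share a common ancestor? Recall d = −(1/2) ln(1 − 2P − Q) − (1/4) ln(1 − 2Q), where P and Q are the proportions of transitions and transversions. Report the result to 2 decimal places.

14.09

P = 11/1424 ≈ 0.007725 and Q = 28/1424 ≈ 0.019663.
Under the Kimura two-parameter model, d = −½ ln(1 − 2P − Q) − ¼ ln(1 − 2Q).
1 − 2P − Q = 0.964887, giving −½ ln(0.964887) = 0.017872.
1 − 2Q = 0.960674, giving −¼ ln(0.960674) = 0.010030.
d = 0.017872 + 0.010030 = 0.027902.
Under a molecular clock d = 2μt, so t = d/(2μ) = 0.027902 / (2 × 9.9 × 10^-10) = 14.09 million years.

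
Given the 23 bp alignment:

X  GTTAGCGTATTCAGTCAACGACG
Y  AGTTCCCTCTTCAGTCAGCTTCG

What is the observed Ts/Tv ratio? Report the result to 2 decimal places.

Transitions are A↔G and C↔T; transversions are all other mismatches.
Transitions: 2. Transversions: 7.
R = 2/7 = 0.285714… ≈ 0.29 (to 2 d.p.).

0.29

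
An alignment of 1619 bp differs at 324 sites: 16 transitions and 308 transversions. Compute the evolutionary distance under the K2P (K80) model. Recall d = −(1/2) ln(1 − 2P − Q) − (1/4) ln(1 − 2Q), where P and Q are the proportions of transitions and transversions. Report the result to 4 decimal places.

0.2376

P = 16/1619 ≈ 0.009883 and Q = 308/1619 ≈ 0.190241.
Under the Kimura two-parameter model, d = −½ ln(1 − 2P − Q) − ¼ ln(1 − 2Q).
1 − 2P − Q = 0.789993, giving −½ ln(0.789993) = 0.117866.
1 − 2Q = 0.619518, giving −¼ ln(0.619518) = 0.119703.
d = 0.117866 + 0.119703 = 0.237569.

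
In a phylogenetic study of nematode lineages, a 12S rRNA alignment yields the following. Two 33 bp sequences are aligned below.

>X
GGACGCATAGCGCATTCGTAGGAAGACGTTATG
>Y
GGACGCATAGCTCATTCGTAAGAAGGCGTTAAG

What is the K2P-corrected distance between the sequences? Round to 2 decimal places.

Of 33 sites, 2 differences are transitions and 2 are transversions, so P = 2/33 ≈ 0.060606 and Q = 2/33 ≈ 0.060606.
Under the Kimura two-parameter model, d = −½ ln(1 − 2P − Q) − ¼ ln(1 − 2Q).
1 − 2P − Q = 0.818182, giving −½ ln(0.818182) = 0.100335.
1 − 2Q = 0.878788, giving −¼ ln(0.878788) = 0.032303.
d = 0.100335 + 0.032303 = 0.132638.

0.13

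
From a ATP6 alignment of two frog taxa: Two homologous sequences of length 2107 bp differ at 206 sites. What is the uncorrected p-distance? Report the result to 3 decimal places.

0.098

p = 206/2107 = 0.097769… ≈ 0.098 (to 3 d.p.).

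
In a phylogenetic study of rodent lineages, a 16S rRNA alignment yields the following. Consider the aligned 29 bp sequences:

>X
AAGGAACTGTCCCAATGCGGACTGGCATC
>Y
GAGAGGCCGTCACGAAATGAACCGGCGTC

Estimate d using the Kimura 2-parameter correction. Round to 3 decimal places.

Of 29 sites, 11 differences are transitions and 2 are transversions, so P = 11/29 ≈ 0.37931 and Q = 2/29 ≈ 0.068966.
Under the Kimura two-parameter model, d = −½ ln(1 − 2P − Q) − ¼ ln(1 − 2Q).
1 − 2P − Q = 0.172414, giving −½ ln(0.172414) = 0.878928.
1 − 2Q = 0.862068, giving −¼ ln(0.862068) = 0.037105.
d = 0.878928 + 0.037105 = 0.916033.

0.916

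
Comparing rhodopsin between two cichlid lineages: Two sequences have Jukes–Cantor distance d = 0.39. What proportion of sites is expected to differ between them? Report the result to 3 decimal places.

0.304

p = (3/4)(1 − e^(−4d/3)) = 0.75 × (1 − e^(-0.52)) = 0.75 × (1 − 0.594521) = 0.304109.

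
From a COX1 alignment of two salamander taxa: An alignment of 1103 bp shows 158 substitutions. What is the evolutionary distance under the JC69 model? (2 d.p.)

p = 158/1103 ≈ 0.143246.
d = −(3/4) ln(1 − 4p/3) = −0.75 ln(1 − 0.190995) = −0.75 ln(0.809005)
  = −0.75 × (-0.211950) = 0.158963 substitutions/site.

0.16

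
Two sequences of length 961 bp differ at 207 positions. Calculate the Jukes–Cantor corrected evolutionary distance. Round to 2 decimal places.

p = 207/961 ≈ 0.215401.
d = −(3/4) ln(1 − 4p/3) = −0.75 ln(1 − 0.287201) = −0.75 ln(0.712799)
  = −0.75 × (-0.338556) = 0.253917 substitutions/site.

0.25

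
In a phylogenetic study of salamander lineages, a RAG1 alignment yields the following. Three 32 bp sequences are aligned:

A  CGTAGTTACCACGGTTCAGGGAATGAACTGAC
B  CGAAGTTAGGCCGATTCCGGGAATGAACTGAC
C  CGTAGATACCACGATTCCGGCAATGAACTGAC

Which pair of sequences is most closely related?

A and C

A–B: 6/32 differ, p = 0.188, d = 0.216.
A–C: 4/32 differ, p = 0.125, d = 0.137.
B–C: 6/32 differ, p = 0.188, d = 0.216.
The smallest distance is between A and C.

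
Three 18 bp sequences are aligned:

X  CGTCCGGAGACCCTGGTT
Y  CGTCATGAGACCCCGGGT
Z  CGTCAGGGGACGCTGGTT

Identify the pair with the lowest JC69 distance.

X and Z

X–Y: 4/18 differ, p = 0.222, d = 0.264.
X–Z: 3/18 differ, p = 0.167, d = 0.188.
Y–Z: 5/18 differ, p = 0.278, d = 0.347.
The smallest distance is between X and Z.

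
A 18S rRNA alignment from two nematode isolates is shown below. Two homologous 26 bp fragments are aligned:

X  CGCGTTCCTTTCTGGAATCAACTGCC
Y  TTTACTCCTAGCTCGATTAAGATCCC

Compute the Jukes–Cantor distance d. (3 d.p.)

0.824

The sequences differ at 13 of 26 sites, so p = 13/26 = 0.5.
d = −(3/4) ln(1 − 4p/3) = −0.75 ln(1 − 0.666667) = −0.75 ln(0.333333)
  = −0.75 × (-1.098613) = 0.823960 substitutions/site.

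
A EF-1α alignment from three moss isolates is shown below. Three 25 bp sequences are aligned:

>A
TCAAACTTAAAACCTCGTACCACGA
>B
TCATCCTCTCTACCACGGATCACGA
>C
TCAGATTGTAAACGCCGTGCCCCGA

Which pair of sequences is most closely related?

A and C

A–B: 9/25 differ, p = 0.360, d = 0.490.
A–C: 8/25 differ, p = 0.320, d = 0.417.
B–C: 12/25 differ, p = 0.480, d = 0.766.
The smallest distance is between A and C.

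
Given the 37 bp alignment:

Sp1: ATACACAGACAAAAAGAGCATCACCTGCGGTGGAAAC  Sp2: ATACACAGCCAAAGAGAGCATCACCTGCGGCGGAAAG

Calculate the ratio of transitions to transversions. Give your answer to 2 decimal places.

1.00

Transitions are A↔G and C↔T; transversions are all other mismatches.
Transitions: 2. Transversions: 2.
R = 2/2 = 1.00.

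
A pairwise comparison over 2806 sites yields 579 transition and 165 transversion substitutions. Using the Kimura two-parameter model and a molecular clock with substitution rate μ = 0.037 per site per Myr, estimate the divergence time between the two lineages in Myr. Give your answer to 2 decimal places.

P = 579/2806 ≈ 0.206344 and Q = 165/2806 ≈ 0.058803.
Under the Kimura two-parameter model, d = −½ ln(1 − 2P − Q) − ¼ ln(1 − 2Q).
1 − 2P − Q = 0.528509, giving −½ ln(0.528509) = 0.318848.
1 − 2Q = 0.882394, giving −¼ ln(0.882394) = 0.031279.
d = 0.318848 + 0.031279 = 0.350127.
Under a molecular clock d = 2μt, so t = d/(2μ) = 0.350127 / (2 × 0.037) = 4.73 Myr.

4.73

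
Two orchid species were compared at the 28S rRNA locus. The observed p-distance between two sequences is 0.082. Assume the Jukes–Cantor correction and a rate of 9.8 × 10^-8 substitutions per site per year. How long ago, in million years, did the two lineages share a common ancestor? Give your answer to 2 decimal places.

d = −(3/4) ln(1 − 4p/3) = −0.75 ln(1 − 0.109333) = −0.75 ln(0.890667)
  = −0.75 × (-0.115785) = 0.086839 substitutions/site.
Under a molecular clock d = 2μt, so t = d/(2μ) = 0.086839 / (2 × 9.8 × 10^-8) = 0.44 million years.

0.44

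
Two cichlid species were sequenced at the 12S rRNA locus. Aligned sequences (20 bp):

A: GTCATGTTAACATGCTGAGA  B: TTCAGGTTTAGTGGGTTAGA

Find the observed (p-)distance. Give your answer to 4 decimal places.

0.4000

The sequences differ at 8 of 20 positions (sites 1, 5, 9, 11, 12, 13, 15, 17).
p = 8/20 = 0.4000.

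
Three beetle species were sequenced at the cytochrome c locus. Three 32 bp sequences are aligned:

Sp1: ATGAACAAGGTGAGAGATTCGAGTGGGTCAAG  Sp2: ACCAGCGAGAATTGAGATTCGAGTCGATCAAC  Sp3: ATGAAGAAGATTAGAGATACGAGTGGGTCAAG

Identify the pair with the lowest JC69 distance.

Sp1 and Sp3

Sp1–Sp2: 11/32 differ, p = 0.344, d = 0.460.
Sp1–Sp3: 4/32 differ, p = 0.125, d = 0.137.
Sp2–Sp3: 11/32 differ, p = 0.344, d = 0.460.
The smallest distance is between Sp1 and Sp3.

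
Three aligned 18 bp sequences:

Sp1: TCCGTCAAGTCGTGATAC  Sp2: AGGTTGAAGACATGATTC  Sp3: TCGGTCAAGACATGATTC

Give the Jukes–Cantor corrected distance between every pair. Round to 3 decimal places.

d(Sp1,Sp2) = 0.673, d(Sp1,Sp3) = 0.264, d(Sp2,Sp3) = 0.264

Sp1–Sp2: 8/18 sites differ → p ≈ 0.444444, d = −0.75 ln(1 − 0.592592) = 0.673455 ≈ 0.673.
Sp1–Sp3: 4/18 sites differ → p ≈ 0.222222, d = −0.75 ln(1 − 0.296296) = 0.263548 ≈ 0.264.
Sp2–Sp3: 4/18 sites differ → p ≈ 0.222222, d = −0.75 ln(1 − 0.296296) = 0.263548 ≈ 0.264.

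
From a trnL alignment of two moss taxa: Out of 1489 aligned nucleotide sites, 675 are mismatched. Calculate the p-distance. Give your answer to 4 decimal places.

p = 675/1489 = 0.453324… ≈ 0.4533 (to 4 d.p.).

0.4533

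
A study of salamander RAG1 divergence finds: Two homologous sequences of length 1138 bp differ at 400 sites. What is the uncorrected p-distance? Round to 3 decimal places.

p = 400/1138 = 0.351493… ≈ 0.351 (to 3 d.p.).

0.351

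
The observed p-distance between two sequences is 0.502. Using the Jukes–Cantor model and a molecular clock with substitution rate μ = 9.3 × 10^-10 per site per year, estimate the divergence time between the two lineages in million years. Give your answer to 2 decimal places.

446.23

d = −(3/4) ln(1 − 4p/3) = −0.75 ln(1 − 0.669333) = −0.75 ln(0.330667)
  = −0.75 × (-1.106643) = 0.829982 substitutions/site.
Under a molecular clock d = 2μt, so t = d/(2μ) = 0.829982 / (2 × 9.3 × 10^-10) = 446.23 million years.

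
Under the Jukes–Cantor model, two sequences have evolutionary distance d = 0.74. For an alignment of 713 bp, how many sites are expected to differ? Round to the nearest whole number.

335

Invert JC69: p = (3/4)(1 − e^(−4d/3)) = 0.75 × (1 − e^(-0.986667)) = 0.75 × (1 − 0.372817) = 0.470387.
Expected differing sites = pL ≈ 0.470387 × 713 = 335.385931 ≈ 335.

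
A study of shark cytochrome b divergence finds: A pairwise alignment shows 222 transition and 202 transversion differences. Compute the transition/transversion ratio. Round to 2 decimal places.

1.10

R = 222/202 = 1.099009… ≈ 1.10 (to 2 d.p.).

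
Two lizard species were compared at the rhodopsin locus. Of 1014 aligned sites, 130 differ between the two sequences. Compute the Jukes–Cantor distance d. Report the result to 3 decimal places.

p = 130/1014 ≈ 0.128205.
d = −(3/4) ln(1 − 4p/3) = −0.75 ln(1 − 0.17094) = −0.75 ln(0.82906)
  = −0.75 × (-0.187463) = 0.140597 substitutions/site.

0.141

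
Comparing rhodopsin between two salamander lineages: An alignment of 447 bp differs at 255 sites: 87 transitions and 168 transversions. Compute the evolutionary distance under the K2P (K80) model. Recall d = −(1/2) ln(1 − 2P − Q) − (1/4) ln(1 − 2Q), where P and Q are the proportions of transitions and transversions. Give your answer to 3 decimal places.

1.073

P = 87/447 ≈ 0.194631 and Q = 168/447 ≈ 0.375839.
Under the Kimura two-parameter model, d = −½ ln(1 − 2P − Q) − ¼ ln(1 − 2Q).
1 − 2P − Q = 0.234899, giving −½ ln(0.234899) = 0.724300.
1 − 2Q = 0.248322, giving −¼ ln(0.248322) = 0.348257.
d = 0.724300 + 0.348257 = 1.072557.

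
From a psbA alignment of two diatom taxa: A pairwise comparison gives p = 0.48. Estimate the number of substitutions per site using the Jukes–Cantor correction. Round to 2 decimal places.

0.77

d = −(3/4) ln(1 − 4p/3) = −0.75 ln(1 − 0.64) = −0.75 ln(0.36)
  = −0.75 × (-1.021651) = 0.766238 substitutions/site.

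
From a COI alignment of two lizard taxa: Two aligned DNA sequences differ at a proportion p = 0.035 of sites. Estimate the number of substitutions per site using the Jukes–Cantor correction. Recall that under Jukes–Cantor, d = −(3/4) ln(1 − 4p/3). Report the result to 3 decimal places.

0.036

d = −(3/4) ln(1 − 4p/3) = −0.75 ln(1 − 0.046667) = −0.75 ln(0.953333)
  = −0.75 × (-0.047791) = 0.035843 substitutions/site.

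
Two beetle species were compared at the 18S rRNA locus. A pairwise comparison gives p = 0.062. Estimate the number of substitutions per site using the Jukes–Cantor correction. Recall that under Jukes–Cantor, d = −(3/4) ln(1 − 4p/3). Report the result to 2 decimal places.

0.06

d = −(3/4) ln(1 − 4p/3) = −0.75 ln(1 − 0.082667) = −0.75 ln(0.917333)
  = −0.75 × (-0.086285) = 0.064714 substitutions/site.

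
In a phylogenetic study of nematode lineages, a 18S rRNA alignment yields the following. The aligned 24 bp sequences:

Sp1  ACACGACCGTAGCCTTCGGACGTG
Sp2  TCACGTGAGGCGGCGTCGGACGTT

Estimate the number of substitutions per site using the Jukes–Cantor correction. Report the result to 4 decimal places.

The sequences differ at 9 of 24 sites (1, 6, 7, 8, 10, 11, 13, 15, 24), so p = 9/24 = 0.375.
d = −(3/4) ln(1 − 4p/3) = −0.75 ln(1 − 0.5) = −0.75 ln(0.5)
  = −0.75 × (-0.693147) = 0.519860 substitutions/site.

0.5199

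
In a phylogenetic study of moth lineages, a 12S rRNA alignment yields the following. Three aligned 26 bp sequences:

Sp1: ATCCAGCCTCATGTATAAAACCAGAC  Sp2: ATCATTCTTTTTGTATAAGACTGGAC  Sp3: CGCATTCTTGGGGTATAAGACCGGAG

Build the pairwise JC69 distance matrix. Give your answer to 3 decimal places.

d(Sp1,Sp2) = 0.464, d(Sp1,Sp3) = 0.717, d(Sp2,Sp3) = 0.334

Sp1–Sp2: 9/26 sites differ → p ≈ 0.346154, d = −0.75 ln(1 − 0.461539) = 0.464280 ≈ 0.464.
Sp1–Sp3: 12/26 sites differ → p ≈ 0.461538, d = −0.75 ln(1 − 0.615384) = 0.716632 ≈ 0.717.
Sp2–Sp3: 7/26 sites differ → p ≈ 0.269231, d = −0.75 ln(1 − 0.358975) = 0.333515 ≈ 0.334.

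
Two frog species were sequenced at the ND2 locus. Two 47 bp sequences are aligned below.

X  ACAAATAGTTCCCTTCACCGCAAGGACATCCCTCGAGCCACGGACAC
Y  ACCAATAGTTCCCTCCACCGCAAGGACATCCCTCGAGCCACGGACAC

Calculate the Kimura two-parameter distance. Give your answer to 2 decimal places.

Of 47 sites, 1 differences are transitions and 1 are transversions, so P = 1/47 ≈ 0.021277 and Q = 1/47 ≈ 0.021277.
Under the Kimura two-parameter model, d = −½ ln(1 − 2P − Q) − ¼ ln(1 − 2Q).
1 − 2P − Q = 0.936169, giving −½ ln(0.936169) = 0.032980.
1 − 2Q = 0.957446, giving −¼ ln(0.957446) = 0.010871.
d = 0.032980 + 0.010871 = 0.043851.

0.04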